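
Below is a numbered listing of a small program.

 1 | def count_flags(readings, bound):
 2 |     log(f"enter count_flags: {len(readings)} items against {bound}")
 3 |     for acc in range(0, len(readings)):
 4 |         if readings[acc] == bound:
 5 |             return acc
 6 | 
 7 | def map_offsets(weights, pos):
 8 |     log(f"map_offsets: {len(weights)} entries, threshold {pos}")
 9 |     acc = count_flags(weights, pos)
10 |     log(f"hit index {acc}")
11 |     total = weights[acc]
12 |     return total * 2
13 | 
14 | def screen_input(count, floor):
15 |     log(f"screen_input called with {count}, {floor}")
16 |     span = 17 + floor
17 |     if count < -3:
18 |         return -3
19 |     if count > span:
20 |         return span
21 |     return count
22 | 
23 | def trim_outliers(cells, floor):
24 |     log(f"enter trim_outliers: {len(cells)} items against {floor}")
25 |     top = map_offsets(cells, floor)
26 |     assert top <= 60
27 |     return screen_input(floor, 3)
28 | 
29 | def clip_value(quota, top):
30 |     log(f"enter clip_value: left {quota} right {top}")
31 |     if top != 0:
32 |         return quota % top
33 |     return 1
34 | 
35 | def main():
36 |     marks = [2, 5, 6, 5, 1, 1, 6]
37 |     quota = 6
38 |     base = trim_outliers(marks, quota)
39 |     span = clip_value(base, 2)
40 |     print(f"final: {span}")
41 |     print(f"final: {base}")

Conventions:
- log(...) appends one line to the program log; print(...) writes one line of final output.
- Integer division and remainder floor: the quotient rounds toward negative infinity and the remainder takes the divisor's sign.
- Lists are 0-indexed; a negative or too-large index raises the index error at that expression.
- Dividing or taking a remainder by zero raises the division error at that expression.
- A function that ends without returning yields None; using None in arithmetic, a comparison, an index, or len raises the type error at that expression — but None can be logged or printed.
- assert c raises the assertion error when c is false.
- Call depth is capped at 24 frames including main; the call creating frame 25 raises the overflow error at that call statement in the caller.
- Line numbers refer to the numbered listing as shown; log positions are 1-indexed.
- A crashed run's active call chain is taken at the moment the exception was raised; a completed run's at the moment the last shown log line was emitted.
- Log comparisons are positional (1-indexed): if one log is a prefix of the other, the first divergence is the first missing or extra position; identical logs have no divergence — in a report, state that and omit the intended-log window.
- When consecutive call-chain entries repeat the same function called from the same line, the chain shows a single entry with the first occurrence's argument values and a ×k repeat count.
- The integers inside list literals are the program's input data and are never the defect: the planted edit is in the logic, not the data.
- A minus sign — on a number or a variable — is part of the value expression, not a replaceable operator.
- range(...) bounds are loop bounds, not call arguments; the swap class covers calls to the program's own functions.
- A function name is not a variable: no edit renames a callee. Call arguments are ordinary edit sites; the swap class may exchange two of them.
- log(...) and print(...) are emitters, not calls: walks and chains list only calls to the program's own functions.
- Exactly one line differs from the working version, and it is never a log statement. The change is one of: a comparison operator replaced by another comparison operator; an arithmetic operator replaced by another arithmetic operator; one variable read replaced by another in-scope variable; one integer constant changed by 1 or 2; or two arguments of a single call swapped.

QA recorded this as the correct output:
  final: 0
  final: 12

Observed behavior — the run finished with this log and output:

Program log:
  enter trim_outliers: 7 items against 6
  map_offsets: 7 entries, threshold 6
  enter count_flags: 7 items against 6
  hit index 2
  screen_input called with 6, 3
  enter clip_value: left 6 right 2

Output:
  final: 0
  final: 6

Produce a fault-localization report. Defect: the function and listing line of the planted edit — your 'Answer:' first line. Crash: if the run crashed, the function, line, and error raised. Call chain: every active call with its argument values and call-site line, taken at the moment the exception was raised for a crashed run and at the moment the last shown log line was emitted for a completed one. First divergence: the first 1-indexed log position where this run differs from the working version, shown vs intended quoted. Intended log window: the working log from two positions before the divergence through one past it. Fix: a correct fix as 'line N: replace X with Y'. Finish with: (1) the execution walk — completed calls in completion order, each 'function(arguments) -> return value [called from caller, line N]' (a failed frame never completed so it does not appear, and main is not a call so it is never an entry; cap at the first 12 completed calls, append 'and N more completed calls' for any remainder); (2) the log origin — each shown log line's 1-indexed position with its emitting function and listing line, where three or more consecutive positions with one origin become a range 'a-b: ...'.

Answer: the defect is in trim_outliers at line 27.
Core observation: The earliest visible damage is log position 5 — 'screen_input called with 6, 3' rather than the intended 'screen_input called with 12, 3'.
Call chain: main -> clip_value(6, 2) (called at line 39).
First divergence: at position 5 the run shows 'screen_input called with 6, 3' where the working version logs 'screen_input called with 12, 3'.
Intended log window:
  3: enter count_flags: 7 items against 6
  4: hit index 2
  5: screen_input called with 12, 3
  6: enter clip_value: left 12 right 2
Execution walk:
  count_flags([2, 5, 6, 5, 1, 1, 6], 6) -> 2  [called from map_offsets, line 9]
  map_offsets([2, 5, 6, 5, 1, 1, 6], 6) -> 12  [called from trim_outliers, line 25]
  screen_input(6, 3) -> 6  [called from trim_outliers, line 27]
  trim_outliers([2, 5, 6, 5, 1, 1, 6], 6) -> 6  [called from main, line 38]
  clip_value(6, 2) -> 0  [called from main, line 39]
Log origin:
  1 — trim_outliers, line 24
  2 — map_offsets, line 8
  3 — count_flags, line 2
  4 — map_offsets, line 10
  5 — screen_input, line 15
  6 — clip_value, line 30
A correct fix: line 27: replace `floor` with `top`.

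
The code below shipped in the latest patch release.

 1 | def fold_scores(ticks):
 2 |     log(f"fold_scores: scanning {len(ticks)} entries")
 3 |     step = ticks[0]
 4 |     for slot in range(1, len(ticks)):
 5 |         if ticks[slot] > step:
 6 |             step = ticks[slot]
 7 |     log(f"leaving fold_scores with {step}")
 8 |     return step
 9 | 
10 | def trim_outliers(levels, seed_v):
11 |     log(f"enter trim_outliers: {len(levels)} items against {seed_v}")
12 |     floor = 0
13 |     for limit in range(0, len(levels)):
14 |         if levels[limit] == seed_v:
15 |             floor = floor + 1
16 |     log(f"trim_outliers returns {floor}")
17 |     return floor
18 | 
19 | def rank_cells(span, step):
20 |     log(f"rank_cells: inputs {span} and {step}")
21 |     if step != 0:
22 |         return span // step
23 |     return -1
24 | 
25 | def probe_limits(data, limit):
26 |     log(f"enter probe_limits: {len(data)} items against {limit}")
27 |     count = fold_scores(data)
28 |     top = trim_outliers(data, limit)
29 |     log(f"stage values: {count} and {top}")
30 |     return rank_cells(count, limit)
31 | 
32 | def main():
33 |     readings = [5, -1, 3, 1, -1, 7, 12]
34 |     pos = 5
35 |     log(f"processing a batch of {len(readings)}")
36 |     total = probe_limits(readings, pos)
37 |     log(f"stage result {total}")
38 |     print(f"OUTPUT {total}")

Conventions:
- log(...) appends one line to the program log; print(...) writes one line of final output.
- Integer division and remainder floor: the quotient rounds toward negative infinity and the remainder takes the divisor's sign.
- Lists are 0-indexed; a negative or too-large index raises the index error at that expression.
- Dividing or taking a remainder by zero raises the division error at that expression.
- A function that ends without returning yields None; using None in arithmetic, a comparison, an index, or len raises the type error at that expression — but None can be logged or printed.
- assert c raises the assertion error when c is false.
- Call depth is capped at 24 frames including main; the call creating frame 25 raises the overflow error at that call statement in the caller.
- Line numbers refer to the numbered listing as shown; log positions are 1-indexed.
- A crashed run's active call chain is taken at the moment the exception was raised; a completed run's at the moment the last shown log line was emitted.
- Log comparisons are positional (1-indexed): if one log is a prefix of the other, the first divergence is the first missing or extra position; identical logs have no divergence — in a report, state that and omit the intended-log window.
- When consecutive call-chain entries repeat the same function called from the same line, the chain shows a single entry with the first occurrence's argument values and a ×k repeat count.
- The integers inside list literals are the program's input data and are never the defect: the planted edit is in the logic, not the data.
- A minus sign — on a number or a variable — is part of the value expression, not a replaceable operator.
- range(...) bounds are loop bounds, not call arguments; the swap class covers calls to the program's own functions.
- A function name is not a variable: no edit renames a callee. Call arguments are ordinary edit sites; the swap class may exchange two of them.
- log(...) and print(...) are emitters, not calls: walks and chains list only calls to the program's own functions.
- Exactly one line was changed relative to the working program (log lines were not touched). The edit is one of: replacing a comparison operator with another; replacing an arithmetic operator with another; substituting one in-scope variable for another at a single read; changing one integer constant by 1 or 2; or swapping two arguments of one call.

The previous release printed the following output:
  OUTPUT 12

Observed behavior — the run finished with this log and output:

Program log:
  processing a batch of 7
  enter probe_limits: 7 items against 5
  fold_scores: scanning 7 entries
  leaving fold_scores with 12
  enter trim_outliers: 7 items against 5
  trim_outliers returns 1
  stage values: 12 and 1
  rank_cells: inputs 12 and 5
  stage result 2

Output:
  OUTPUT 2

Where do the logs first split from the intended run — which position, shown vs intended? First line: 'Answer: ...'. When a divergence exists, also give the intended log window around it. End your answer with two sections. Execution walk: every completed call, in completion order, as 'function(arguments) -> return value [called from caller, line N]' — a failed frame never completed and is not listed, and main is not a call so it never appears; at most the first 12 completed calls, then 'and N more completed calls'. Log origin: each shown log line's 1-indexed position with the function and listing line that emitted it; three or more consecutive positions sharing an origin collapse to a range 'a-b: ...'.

Answer: at position 8 the run shows 'rank_cells: inputs 12 and 5' where the working version logs 'rank_cells: inputs 12 and 1'.
Intended log window:
  6: trim_outliers returns 1
  7: stage values: 12 and 1
  8: rank_cells: inputs 12 and 1
  9: stage result 12
Execution walk:
  fold_scores([5, -1, 3, 1, -1, 7, 12]) -> 12  [called from probe_limits, line 27]
  trim_outliers([5, -1, 3, 1, -1, 7, 12], 5) -> 1  [called from probe_limits, line 28]
  rank_cells(12, 5) -> 2  [called from probe_limits, line 30]
  probe_limits([5, -1, 3, 1, -1, 7, 12], 5) -> 2  [called from main, line 36]
Log line origins:
  1: logged in main at line 35
  2: logged in probe_limits at line 26
  3: logged in fold_scores at line 2
  4: logged in fold_scores at line 7
  5: logged in trim_outliers at line 11
  6: logged in trim_outliers at line 16
  7: logged in probe_limits at line 29
  8: logged in rank_cells at line 20
  9: logged in main at line 37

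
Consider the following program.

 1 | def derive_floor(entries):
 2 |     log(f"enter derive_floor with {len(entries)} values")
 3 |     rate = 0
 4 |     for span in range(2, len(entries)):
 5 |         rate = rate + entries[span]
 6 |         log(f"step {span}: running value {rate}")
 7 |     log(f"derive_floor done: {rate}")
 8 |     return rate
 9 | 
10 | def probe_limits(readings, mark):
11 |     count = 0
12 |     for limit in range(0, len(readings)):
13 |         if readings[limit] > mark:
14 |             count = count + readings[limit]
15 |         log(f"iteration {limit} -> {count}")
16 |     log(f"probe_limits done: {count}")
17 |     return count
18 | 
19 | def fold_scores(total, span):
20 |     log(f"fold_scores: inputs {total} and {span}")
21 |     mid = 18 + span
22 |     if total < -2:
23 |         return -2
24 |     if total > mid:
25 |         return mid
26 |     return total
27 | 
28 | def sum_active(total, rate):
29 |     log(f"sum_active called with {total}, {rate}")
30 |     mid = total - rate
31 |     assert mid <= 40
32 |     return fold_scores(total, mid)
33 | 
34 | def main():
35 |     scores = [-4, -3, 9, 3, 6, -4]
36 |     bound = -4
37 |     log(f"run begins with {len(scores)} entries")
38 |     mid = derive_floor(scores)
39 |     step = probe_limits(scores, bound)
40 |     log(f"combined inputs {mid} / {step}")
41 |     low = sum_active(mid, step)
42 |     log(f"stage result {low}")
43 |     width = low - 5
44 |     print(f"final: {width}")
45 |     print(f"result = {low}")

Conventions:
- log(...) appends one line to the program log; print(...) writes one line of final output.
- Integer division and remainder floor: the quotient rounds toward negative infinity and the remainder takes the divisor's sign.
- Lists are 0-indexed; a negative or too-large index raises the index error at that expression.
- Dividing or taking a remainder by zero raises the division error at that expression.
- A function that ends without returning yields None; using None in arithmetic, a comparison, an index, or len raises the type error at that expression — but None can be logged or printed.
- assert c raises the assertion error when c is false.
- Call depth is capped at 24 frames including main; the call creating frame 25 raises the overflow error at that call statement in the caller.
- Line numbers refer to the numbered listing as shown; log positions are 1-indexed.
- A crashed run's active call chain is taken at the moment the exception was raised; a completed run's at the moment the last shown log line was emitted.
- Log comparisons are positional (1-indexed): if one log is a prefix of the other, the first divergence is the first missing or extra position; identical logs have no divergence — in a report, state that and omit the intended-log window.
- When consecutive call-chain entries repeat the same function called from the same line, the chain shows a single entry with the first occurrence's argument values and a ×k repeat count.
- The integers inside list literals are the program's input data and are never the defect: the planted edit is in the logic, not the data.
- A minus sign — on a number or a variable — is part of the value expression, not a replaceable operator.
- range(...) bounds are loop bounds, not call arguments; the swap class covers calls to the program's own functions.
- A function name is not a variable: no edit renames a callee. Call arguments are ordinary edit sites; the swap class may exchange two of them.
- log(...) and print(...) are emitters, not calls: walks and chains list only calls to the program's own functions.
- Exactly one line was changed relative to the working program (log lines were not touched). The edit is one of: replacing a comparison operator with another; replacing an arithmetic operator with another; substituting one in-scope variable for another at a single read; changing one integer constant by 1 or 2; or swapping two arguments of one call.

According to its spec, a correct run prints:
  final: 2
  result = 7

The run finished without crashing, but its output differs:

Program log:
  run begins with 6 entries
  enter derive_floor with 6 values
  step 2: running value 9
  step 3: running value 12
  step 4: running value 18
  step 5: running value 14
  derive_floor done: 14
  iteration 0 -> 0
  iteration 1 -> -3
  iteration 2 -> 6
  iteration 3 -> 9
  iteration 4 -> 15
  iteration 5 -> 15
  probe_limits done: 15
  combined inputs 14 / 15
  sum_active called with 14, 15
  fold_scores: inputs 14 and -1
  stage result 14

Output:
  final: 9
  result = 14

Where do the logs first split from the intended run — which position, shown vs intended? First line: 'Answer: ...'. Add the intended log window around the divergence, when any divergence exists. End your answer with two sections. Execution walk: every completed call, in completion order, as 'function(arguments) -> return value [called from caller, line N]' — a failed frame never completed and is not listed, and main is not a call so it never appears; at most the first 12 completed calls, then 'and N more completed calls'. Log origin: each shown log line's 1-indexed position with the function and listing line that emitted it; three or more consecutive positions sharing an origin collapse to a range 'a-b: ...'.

Answer: position 3; shown 'step 2: running value 9' vs intended 'step 0: running value -4'.
Intended log window:
  1: run begins with 6 entries
  2: enter derive_floor with 6 values
  3: step 0: running value -4
  4: step 1: running value -7
Execution walk:
  derive_floor([-4, -3, 9, 3, 6, -4]) -> 14  [called from main, line 38]
  probe_limits([-4, -3, 9, 3, 6, -4], -4) -> 15  [called from main, line 39]
  fold_scores(14, -1) -> 14  [called from sum_active, line 32]
  sum_active(14, 15) -> 14  [called from main, line 41]
Origin of each log line:
  1 — main, line 37
  2 — derive_floor, line 2
  3-6 — derive_floor, line 6
  7 — derive_floor, line 7
  8-13 — probe_limits, line 15
  14 — probe_limits, line 16
  15 — main, line 40
  16 — sum_active, line 29
  17 — fold_scores, line 20
  18 — main, line 42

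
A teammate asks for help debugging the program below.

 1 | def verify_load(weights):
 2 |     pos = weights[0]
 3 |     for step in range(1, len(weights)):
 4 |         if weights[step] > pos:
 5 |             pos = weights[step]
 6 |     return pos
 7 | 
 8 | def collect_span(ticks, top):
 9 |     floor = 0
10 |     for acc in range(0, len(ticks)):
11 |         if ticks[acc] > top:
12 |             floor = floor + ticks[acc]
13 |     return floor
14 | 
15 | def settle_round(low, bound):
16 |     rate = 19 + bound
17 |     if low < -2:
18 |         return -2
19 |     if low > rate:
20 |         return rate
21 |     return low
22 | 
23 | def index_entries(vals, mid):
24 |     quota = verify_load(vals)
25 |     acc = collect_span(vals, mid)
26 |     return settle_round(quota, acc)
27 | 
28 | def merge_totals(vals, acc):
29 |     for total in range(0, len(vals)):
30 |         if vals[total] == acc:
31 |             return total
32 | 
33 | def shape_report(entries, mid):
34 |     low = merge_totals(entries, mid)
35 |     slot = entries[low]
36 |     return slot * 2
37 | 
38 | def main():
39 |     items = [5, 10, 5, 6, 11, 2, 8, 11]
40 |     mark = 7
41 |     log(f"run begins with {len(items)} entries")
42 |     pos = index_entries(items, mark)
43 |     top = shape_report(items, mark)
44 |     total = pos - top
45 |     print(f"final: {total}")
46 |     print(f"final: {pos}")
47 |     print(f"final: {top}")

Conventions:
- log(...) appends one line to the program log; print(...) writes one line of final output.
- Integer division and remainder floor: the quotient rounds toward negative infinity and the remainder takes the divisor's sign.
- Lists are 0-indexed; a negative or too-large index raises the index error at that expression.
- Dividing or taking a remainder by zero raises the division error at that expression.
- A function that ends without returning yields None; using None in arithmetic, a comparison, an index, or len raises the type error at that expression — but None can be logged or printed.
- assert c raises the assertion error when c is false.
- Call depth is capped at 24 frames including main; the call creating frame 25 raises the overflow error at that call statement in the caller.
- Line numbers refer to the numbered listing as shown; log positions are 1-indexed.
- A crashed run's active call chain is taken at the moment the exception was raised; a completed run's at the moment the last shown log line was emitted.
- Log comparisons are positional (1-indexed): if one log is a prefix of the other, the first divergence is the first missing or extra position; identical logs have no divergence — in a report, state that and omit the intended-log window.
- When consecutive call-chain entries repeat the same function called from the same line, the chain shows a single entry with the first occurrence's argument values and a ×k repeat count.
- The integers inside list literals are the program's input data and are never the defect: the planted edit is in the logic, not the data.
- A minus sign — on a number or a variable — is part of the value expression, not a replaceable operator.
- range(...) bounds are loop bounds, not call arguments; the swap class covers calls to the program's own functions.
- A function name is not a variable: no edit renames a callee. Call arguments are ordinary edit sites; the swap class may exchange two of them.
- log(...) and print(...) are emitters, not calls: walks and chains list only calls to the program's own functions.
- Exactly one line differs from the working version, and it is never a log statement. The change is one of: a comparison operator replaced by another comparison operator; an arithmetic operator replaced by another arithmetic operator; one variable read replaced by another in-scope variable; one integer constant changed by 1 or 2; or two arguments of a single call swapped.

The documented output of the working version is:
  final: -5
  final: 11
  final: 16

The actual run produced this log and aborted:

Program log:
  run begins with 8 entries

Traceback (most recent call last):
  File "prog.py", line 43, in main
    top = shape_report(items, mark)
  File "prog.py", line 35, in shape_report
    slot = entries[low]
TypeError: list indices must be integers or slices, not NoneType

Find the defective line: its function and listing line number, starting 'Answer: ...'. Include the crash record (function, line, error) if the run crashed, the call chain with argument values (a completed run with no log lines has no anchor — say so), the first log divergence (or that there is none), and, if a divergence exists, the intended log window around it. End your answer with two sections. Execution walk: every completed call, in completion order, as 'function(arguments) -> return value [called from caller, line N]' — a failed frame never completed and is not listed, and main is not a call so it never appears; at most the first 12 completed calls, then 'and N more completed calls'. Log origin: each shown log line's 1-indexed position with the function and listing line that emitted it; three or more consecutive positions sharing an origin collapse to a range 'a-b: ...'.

Answer: the defect is in main at line 40.
Key observation: The log gives no warning — it matches the intended run right up to the abort.
Crash: shape_report, line 35, TypeError.
Call chain: main -> shape_report([5, 10, 5, 6, 11, 2, 8, 11], 7) (called at line 43).
First divergence: none (the log streams are identical).
Execution walk:
  verify_load([5, 10, 5, 6, 11, 2, 8, 11]) -> 11  [called from index_entries, line 24]
  collect_span([5, 10, 5, 6, 11, 2, 8, 11], 7) -> 40  [called from index_entries, line 25]
  settle_round(11, 40) -> 11  [called from index_entries, line 26]
  index_entries([5, 10, 5, 6, 11, 2, 8, 11], 7) -> 11  [called from main, line 42]
  merge_totals([5, 10, 5, 6, 11, 2, 8, 11], 7) -> None  [called from shape_report, line 34]
Log line origins:
  1 — main, line 41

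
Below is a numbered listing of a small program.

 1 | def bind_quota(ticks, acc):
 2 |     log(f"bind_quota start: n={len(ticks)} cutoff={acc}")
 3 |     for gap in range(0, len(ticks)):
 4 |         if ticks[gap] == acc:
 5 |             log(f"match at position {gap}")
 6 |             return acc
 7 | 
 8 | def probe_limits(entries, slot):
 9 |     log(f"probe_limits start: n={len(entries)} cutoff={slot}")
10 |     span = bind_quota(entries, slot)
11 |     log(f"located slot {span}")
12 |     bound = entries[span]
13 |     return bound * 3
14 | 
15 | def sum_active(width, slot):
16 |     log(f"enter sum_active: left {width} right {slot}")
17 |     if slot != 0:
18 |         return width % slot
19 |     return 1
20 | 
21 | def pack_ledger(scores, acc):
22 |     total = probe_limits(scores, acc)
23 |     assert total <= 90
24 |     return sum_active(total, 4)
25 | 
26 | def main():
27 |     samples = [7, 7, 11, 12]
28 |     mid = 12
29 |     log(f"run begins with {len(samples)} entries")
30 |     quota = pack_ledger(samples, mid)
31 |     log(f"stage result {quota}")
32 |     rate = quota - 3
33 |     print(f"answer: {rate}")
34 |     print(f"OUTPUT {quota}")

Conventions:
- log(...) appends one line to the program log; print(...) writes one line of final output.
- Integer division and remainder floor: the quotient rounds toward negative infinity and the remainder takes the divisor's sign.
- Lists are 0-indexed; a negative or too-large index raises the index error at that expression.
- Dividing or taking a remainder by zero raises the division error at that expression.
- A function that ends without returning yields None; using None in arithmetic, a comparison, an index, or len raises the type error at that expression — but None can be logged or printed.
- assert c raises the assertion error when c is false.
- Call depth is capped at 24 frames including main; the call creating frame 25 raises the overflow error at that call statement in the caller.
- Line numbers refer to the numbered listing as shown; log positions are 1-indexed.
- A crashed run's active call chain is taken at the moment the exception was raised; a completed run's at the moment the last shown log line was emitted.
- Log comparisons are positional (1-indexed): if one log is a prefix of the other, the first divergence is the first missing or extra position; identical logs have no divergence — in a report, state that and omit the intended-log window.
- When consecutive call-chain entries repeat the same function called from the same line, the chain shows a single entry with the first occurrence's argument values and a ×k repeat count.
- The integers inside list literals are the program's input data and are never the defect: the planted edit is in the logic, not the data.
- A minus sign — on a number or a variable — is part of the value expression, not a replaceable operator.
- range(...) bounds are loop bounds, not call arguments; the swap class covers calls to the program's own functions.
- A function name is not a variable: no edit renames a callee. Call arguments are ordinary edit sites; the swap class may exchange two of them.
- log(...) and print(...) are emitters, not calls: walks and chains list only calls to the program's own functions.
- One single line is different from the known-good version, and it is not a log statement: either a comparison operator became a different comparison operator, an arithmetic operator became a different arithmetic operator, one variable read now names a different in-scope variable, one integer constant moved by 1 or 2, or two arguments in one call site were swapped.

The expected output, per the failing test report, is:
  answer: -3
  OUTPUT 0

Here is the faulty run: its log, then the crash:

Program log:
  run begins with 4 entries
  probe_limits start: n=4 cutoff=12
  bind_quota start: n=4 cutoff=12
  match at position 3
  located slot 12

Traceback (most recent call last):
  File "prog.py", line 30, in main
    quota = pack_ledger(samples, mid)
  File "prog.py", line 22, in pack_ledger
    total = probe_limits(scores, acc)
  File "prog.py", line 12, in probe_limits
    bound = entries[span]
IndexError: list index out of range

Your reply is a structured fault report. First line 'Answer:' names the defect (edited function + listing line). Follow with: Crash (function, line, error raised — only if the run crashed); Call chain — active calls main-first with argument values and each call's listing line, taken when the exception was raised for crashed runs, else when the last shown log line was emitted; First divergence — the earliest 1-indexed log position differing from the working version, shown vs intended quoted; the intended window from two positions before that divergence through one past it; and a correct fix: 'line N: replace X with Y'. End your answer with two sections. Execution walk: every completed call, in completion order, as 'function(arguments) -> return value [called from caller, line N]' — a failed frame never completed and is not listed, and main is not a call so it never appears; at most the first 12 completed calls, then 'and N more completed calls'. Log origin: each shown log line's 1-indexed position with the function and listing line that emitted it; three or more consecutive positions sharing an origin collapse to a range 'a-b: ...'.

Answer: the defect is in bind_quota at line 6.
Core observation: The earliest visible damage is log position 5 — 'located slot 12' rather than the intended 'located slot 3'.
Crash: probe_limits, line 12, IndexError.
Call chain: main -> pack_ledger([7, 7, 11, 12], 12) (called at line 30) -> probe_limits([7, 7, 11, 12], 12) (called at line 22).
First divergence: position 5; shown 'located slot 12' vs intended 'located slot 3'.
Intended log window:
  3: bind_quota start: n=4 cutoff=12
  4: match at position 3
  5: located slot 3
  6: enter sum_active: left 36 right 4
Execution walk:
  bind_quota([7, 7, 11, 12], 12) -> 12  [called from probe_limits, line 10]
Log origins:
  1 — main, line 29
  2 — probe_limits, line 9
  3 — bind_quota, line 2
  4 — bind_quota, line 5
  5 — probe_limits, line 11
A correct fix: line 6: replace `acc` with `gap`.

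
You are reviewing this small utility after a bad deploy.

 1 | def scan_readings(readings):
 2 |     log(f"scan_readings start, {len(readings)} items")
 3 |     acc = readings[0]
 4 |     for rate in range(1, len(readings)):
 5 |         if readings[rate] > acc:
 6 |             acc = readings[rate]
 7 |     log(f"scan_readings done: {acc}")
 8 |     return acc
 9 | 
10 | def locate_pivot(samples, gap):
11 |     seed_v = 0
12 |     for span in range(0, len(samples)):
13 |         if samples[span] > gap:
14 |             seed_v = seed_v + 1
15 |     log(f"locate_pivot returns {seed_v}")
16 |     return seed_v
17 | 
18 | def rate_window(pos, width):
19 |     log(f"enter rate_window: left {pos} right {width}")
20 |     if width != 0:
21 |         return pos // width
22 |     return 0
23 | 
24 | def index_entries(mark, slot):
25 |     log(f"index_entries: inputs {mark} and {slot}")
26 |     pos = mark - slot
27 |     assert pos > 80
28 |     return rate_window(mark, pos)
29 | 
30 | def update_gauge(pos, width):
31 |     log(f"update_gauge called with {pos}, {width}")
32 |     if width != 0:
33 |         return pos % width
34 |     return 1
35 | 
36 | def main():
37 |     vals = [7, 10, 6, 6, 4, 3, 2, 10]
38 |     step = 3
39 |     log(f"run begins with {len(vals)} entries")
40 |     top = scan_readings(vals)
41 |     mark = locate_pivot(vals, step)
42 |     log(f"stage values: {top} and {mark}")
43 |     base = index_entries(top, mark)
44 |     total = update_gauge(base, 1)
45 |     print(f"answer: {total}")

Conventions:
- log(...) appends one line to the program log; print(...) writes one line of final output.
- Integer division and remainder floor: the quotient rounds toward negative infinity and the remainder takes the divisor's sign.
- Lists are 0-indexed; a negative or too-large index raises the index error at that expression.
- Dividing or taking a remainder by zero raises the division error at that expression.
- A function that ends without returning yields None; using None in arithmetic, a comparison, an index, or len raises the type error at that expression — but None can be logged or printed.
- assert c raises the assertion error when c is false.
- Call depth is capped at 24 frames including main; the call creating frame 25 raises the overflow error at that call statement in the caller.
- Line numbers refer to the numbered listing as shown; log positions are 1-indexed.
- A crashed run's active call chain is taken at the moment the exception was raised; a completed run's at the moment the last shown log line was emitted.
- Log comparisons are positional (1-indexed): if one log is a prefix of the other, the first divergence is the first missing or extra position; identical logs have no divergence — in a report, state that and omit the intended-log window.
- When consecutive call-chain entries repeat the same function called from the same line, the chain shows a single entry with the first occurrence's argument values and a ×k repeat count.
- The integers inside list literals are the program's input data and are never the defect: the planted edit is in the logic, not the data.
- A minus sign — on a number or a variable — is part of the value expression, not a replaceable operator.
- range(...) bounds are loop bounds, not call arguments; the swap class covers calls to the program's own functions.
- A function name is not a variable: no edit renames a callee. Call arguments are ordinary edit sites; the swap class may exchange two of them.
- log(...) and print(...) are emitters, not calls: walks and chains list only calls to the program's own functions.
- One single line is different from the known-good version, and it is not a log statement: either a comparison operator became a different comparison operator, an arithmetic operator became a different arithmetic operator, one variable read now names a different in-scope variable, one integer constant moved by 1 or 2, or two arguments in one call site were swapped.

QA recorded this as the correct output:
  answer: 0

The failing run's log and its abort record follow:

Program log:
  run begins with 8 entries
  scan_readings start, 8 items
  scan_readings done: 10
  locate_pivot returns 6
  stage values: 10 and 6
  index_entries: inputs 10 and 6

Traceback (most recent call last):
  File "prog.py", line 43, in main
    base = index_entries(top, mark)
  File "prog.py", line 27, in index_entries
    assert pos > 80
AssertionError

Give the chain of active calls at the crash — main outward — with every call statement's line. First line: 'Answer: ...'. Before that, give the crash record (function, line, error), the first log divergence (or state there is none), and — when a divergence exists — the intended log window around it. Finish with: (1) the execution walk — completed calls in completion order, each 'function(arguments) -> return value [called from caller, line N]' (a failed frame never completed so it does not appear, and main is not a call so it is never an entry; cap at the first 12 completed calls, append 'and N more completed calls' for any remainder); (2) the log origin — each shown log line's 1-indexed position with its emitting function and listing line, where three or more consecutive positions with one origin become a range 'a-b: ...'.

Answer: main -> index_entries (called at line 43).
Key fact: The faulty run's log stops after 6 lines; the working version's next line would be 'enter rate_window: left 10 right 4'.
Crash: index_entries, line 27, AssertionError.
First divergence: position 7 — the faulty run's log ends after 6 lines; the working version continues with 'enter rate_window: left 10 right 4'.
Intended log window:
  5: stage values: 10 and 6
  6: index_entries: inputs 10 and 6
  7: enter rate_window: left 10 right 4
  8: update_gauge called with 2, 1
Execution walk:
  scan_readings([7, 10, 6, 6, 4, 3, 2, 10]) -> 10  [called from main, line 40]
  locate_pivot([7, 10, 6, 6, 4, 3, 2, 10], 3) -> 6  [called from main, line 41]
Log origin:
  1: logged in main at line 39
  2: logged in scan_readings at line 2
  3: logged in scan_readings at line 7
  4: logged in locate_pivot at line 15
  5: logged in main at line 42
  6: logged in index_entries at line 25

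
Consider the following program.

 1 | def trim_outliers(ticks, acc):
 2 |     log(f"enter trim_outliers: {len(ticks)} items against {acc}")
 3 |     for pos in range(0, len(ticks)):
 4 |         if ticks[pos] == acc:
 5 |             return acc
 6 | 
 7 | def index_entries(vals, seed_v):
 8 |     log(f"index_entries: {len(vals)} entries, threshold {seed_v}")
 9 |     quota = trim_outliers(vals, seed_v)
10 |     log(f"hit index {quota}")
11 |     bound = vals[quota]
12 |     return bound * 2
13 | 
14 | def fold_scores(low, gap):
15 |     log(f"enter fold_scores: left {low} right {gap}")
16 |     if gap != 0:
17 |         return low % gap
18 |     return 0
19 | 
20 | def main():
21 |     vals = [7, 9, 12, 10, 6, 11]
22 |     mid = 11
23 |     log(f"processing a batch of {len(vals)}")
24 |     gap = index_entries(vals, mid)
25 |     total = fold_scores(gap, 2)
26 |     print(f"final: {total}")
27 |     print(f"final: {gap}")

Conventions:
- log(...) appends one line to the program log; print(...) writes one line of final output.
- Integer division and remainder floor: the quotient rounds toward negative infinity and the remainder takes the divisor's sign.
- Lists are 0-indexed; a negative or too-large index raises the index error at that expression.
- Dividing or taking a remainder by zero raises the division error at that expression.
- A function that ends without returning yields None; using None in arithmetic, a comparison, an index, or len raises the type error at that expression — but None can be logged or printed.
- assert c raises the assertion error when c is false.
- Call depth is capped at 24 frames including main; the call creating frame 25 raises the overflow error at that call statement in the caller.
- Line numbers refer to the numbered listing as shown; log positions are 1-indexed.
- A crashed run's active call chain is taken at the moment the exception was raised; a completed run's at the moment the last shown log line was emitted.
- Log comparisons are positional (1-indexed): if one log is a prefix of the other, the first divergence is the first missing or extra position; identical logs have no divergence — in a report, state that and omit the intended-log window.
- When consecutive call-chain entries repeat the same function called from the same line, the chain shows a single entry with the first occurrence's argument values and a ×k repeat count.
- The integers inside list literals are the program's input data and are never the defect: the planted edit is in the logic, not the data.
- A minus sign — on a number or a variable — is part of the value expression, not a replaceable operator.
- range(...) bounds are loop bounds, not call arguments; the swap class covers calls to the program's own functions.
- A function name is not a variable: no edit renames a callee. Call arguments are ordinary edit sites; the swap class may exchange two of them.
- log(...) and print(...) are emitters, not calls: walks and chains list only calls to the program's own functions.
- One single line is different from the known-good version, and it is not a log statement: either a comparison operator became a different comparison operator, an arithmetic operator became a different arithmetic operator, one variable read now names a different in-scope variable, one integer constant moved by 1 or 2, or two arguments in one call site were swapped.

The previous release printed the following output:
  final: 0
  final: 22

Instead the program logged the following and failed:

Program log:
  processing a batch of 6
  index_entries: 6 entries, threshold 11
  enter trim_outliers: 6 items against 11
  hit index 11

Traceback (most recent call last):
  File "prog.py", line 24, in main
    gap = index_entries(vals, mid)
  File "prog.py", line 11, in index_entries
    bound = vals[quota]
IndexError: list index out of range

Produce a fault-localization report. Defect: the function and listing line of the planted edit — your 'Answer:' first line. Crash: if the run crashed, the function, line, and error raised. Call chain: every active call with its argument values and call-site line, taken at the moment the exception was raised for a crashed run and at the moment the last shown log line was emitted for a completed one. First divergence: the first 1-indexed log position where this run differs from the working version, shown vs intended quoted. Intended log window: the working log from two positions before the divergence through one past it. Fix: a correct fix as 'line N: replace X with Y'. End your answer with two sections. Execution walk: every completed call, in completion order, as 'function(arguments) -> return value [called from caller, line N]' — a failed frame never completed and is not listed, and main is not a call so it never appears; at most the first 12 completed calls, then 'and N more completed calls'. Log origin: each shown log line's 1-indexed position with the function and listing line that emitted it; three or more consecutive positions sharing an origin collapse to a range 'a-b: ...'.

Answer: the defect is in trim_outliers at line 5.
Core observation: At log position 4 the runs split — shown 'hit index 11', but the working version logs 'hit index 5'.
Crash: index_entries, line 11, IndexError.
Call chain: main -> index_entries([7, 9, 12, 10, 6, 11], 11) (called at line 24).
First divergence: at position 4 the run shows 'hit index 11' where the working version logs 'hit index 5'.
Intended log window:
  2: index_entries: 6 entries, threshold 11
  3: enter trim_outliers: 6 items against 11
  4: hit index 5
  5: enter fold_scores: left 22 right 2
Execution walk:
  trim_outliers([7, 9, 12, 10, 6, 11], 11) -> 11  [called from index_entries, line 9]
Log origin:
  1: logged in main at line 23
  2: logged in index_entries at line 8
  3: logged in trim_outliers at line 2
  4: logged in index_entries at line 10
A correct fix: line 5: replace `acc` with `pos`.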